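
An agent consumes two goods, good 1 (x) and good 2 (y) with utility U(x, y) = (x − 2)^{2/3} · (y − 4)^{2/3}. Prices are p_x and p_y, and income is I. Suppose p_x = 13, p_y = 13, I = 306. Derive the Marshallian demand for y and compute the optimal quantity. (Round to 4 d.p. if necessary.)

MRS = (y−4)/(x−2). Tangency with p_x/p_y gives y−4 = (p_x/p_y)·(x−2).
Substituting into the budget: x* = 2 + 0.5·(I − 2·p_x − 4·p_y)/p_x, and y* = 4 + 0.5·(…)/p_y.
Discretionary income = 306 − 2·13 − 4·13 = 228; y* = 4 + 0.5·228/13 = 12.7692.

y* = 12.7692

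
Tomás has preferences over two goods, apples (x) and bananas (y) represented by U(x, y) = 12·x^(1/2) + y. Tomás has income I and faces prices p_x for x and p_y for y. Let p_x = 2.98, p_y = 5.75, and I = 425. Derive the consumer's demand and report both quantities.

MU_x = 6/√x, MU_y = 1. Tangency: 6/√x = p_x/p_y.
Thus x* = (6·p_y/p_x)² — independent of I — with the rest of income spent on y.
Plugging in: x* = (6·5.75/2.98)² = 134.0311, y* = 4.45.

x* = 134.0311, y* = 4.45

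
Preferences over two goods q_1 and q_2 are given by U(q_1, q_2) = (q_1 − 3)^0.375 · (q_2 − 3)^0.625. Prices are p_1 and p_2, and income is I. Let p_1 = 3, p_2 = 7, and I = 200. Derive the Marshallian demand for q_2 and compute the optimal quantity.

q_2* = 18.1786

MRS = (3/5)·(q_2−3)/(q_1−3). Tangency with p_1/p_2 gives q_2−3 = (5/3)·(p_1/p_2)·(q_1−3).
After buying the subsistence bundle (3, 3), a share 0.375 of the remaining income goes to q_1: q_1* = 3 + 0.375·(I − 3p_1 − 3p_2)/p_1.
Discretionary income = 200 − 3·3 − 3·7 = 170; q_2* = 3 + 0.625·170/7 = 18.1786.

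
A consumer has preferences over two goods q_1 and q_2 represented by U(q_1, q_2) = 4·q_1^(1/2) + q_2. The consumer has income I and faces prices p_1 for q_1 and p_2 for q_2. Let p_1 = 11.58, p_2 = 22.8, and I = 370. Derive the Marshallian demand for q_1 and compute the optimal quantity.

q_1* = 15.5065

MU_q_1 = 2/√q_1, MU_q_2 = 1. Tangency: 2/√q_1 = p_1/p_2.
Thus q_1* = (2·p_2/p_1)² — independent of I — with the rest of income spent on q_2.
Plugging in: q_1* = (2·22.8/11.58)² = 15.5065.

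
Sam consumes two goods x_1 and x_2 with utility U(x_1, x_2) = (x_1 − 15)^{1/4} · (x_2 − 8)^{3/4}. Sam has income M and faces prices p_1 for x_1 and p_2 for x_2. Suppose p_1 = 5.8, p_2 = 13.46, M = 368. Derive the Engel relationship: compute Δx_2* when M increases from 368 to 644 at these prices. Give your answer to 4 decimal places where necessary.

Substituting into the budget: x_1* = 15 + 0.25·(M − 15·p_1 − 8·p_2)/p_1, and x_2* = 8 + 0.75·(…)/p_2.
Discretionary income = 368 − 15·5.8 − 8·13.46 = 173.32; x_2* = 8 + 0.75·173.32/13.46 = 17.6575.
At M' = 644: x_2* = 33.0364. Change: 33.0364 − 17.6575 = 15.3789.

Δx_2* = 15.3789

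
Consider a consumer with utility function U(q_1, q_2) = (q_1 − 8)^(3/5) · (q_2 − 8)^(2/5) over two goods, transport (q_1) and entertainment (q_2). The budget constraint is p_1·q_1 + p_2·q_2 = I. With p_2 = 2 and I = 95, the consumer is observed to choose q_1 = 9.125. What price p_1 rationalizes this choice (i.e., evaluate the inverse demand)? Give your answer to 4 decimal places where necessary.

Let q_1' = q_1−8, q_2' = q_2−8. MRS = (3/2)·q_2'/q_1' = p_1/p_2.
Substituting into the budget: q_1* = 8 + 0.6·(I − 8·p_1 − 8·p_2)/p_1, and q_2* = 8 + 0.4·(…)/p_2.
Set q_1* = 9.125 in the demand function and solve for p_1: p_1 = 8.

p_1 = 8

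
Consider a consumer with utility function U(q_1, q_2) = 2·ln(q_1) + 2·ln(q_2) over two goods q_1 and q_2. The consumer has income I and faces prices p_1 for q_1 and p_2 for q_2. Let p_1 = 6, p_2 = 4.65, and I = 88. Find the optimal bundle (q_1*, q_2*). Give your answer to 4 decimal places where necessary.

At p_1=6, p_2=4.65, I=88: q_1* = 0.5·88/6 = 7.3333, q_2* = 9.4624.

q_1* = 7.3333, q_2* = 9.4624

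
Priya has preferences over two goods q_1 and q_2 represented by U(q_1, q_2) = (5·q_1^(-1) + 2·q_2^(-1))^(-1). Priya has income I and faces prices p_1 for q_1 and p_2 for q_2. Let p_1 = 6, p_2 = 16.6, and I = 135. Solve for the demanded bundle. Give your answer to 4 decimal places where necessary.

MRS = MU_q_1/MU_q_2 = (5/2)·(q_2/q_1)^(2). Set equal to p_1/p_2.
Hence q_2/q_1 = ((2/5)·p_1/p_2)^(1/(2)), i.e. raised to the 0.5 power.
Substitute q_2 = (q_2/q_1)·q_1 into the budget: q_1* = I/(p_1 + p_2·(q_2/q_1)).
Numerically q_2/q_1 = 0.380235, so q_1* = 135/(6 + 16.6·0.380235) = 10.965 and q_2* = 0.380235·10.965 = 4.1693.

q_1* = 10.965, q_2* = 4.1693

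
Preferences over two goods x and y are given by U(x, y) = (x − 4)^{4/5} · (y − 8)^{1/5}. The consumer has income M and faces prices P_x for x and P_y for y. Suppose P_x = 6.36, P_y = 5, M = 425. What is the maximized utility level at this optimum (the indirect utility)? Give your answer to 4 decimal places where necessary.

This is Cobb-Douglas in (x−4, y−8): tangency gives 0.8·P_y·(y−8) = 0.2·P_x·(x−4).
Substituting into the budget: x* = 4 + 0.8·(M − 4·P_x − 8·P_y)/P_x, and y* = 8 + 0.2·(…)/P_y.
Discretionary income = 425 − 4·6.36 − 8·5 = 359.56; x* = 4 + 0.8·359.56/6.36 = 49.2277; y* = 8 + 0.2·359.56/5 = 22.3824.
Utility at the optimum: U(49.2277, 22.3824) = 35.9658.

V = 35.9658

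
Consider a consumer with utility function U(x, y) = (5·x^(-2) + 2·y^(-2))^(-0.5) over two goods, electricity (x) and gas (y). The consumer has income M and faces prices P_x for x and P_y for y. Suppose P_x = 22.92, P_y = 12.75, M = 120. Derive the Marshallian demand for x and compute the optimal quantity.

Numerically y/x = 0.89589, so x* = 120/(22.92 + 12.75·0.89589) = 3.4942.

x* = 3.4942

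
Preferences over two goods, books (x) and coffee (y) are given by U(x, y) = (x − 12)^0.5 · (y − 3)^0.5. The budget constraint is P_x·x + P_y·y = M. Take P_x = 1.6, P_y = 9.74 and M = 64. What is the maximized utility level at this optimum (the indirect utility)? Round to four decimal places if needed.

V = 1.9733

Let x' = x−12, y' = y−3. MRS = y'/x' = P_x/P_y.
Substituting into the budget: x* = 12 + 0.5·(M − 12·P_x − 3·P_y)/P_x, and y* = 3 + 0.5·(…)/P_y.
Discretionary income = 64 − 12·1.6 − 3·9.74 = 15.58; x* = 12 + 0.5·15.58/1.6 = 16.8687; y* = 3 + 0.5·15.58/9.74 = 3.7998.
Utility at the optimum: U(16.8687, 3.7998) = 1.9733.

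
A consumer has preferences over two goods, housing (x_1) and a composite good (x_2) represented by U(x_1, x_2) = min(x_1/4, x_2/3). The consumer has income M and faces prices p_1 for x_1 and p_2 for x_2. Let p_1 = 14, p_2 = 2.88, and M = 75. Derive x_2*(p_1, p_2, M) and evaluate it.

x_2* = 3.4808

Demand: x_1*(p_1,p_2,M) = 4·M/(4·p_1 + 3·p_2), x_2* = 3·M/(4·p_1 + 3·p_2).
Here 4·14 + 3·2.88 = 64.64, giving x_2* = 3.4808.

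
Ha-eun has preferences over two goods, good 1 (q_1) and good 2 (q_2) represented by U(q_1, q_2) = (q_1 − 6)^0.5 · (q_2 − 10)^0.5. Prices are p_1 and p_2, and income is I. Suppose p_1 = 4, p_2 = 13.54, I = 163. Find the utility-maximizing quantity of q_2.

Let q_1' = q_1−6, q_2' = q_2−10. MRS = q_2'/q_1' = p_1/p_2.
Substituting into the budget: q_1* = 6 + 0.5·(I − 6·p_1 − 10·p_2)/p_1, and q_2* = 10 + 0.5·(…)/p_2.
Discretionary income = 163 − 6·4 − 10·13.54 = 3.6; q_2* = 10 + 0.5·3.6/13.54 = 10.1329.

q_2* = 10.1329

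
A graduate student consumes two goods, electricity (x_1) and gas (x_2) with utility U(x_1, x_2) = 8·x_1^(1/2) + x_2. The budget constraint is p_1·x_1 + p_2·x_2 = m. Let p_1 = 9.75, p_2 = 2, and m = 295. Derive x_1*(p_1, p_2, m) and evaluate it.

x_1* = 0.6732

Utility is quasi-linear in x_2; the FOC for x_1 is 4/√x_1 = p_1/p_2.
Solve: √x_1 = 4·p_2/p_1, so x_1*(p_1,p_2) = (4·p_2/p_1)², and x_2* = (m − p_1·x_1*)/p_2.
Plugging in: x_1* = (4·2/9.75)² = 0.6732.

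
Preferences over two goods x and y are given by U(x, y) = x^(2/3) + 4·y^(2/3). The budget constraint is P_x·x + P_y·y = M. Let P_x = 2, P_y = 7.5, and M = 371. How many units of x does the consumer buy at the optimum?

From the CES first-order condition, (1/4)·(y/x)^(1/3) = P_x/P_y.
Solve for the ratio: y/x = [4·P_x/P_y]^(3).
With the ratio pinned down, the budget gives x* = M/(P_x + P_y·(y/x)) and y* = (y/x)·x*.
Numerically y/x = 1.21363, so x* = 371/(2 + 7.5·1.21363) = 33.4167.

x* = 33.4167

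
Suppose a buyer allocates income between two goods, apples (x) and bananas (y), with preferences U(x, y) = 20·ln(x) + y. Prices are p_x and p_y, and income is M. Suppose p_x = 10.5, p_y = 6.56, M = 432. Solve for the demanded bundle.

At the given prices: x* = 20·6.56/10.5 = 12.4952, and y* = 45.8537.

x* = 12.4952, y* = 45.8537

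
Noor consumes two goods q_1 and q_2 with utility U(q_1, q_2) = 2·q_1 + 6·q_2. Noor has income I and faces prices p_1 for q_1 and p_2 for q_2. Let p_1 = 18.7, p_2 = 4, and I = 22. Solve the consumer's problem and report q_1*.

Linear utility — the consumer picks whichever good has higher MU/price: 2/18.7 = 0.107 vs 6/4 = 1.5.
q_2 gives more utility per dollar, so spend all income on q_2: q_2* = I/p_2, q_1* = 0.
Numerically: q_1* = 0, q_2* = 5.5.

q_1* = 0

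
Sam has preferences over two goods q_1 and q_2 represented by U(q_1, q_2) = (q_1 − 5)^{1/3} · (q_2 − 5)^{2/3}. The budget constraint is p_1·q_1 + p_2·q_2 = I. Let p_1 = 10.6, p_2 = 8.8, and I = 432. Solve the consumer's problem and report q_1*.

MRS = (1/2)·(q_2−5)/(q_1−5). Tangency with p_1/p_2 gives q_2−5 = 2·(p_1/p_2)·(q_1−5).
Substituting into the budget: q_1* = 5 + 1/3·(I − 5·p_1 − 5·p_2)/p_1, and q_2* = 5 + 2/3·(…)/p_2.
Discretionary income = 432 − 5·10.6 − 5·8.8 = 335; q_1* = 5 + 1/3·335/10.6 = 15.5346.

q_1* = 15.5346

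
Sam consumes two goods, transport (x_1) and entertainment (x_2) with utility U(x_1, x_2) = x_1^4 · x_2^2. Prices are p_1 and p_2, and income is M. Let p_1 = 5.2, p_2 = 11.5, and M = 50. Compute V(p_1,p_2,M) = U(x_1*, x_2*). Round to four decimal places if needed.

MU_x_1/MU_x_2 = (4·x_2)/(2·x_1); tangency sets this equal to p_1/p_2.
So 4·p_2·x_2 = 2·p_1·x_1; combined with the budget, a share 2/3 of income goes to x_1.
Demand: x_1*(p_1,p_2,M) = 2/3·M/p_1 and x_2* = 1/3·M/p_2.
At p_1=5.2, p_2=11.5, M=50: x_1* = 2/3·50/5.2 = 6.4103, x_2* = 1.4493.
Utility at the optimum: U(6.4103, 1.4493) = 3546.5283.

V = 3546.5283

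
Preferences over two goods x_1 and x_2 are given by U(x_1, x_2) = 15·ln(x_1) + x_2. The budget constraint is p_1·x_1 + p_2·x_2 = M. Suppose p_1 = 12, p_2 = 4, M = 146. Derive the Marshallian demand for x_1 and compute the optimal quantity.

x_1* = 5

MU_x_1 = 15/x_1, MU_x_2 = 1. Tangency: 15/x_1 = p_1/p_2.
So x_1*(p_1,p_2) = 15·p_2/p_1, independent of income; and x_2* = (M − 15·p_2)/p_2.
At the given prices: x_1* = 15·4/12 = 5.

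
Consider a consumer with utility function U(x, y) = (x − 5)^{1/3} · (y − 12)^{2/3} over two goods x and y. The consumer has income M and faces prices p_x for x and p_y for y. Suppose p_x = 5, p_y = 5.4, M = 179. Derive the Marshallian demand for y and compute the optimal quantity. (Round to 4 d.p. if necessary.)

y* = 23.0123

MRS = (1/2)·(y−12)/(x−5). Tangency with p_x/p_y gives y−12 = 2·(p_x/p_y)·(x−5).
Substituting into the budget: x* = 5 + 1/3·(M − 5·p_x − 12·p_y)/p_x, and y* = 12 + 2/3·(…)/p_y.
Discretionary income = 179 − 5·5 − 12·5.4 = 89.2; y* = 12 + 2/3·89.2/5.4 = 23.0123.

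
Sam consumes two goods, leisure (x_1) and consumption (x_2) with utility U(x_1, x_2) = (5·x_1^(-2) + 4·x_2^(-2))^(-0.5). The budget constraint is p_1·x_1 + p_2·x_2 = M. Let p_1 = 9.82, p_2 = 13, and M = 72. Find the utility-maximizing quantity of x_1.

From the CES first-order condition, (5/4)·(x_2/x_1)^(3) = p_1/p_2.
Hence x_2/x_1 = ((4/5)·p_1/p_2)^(1/(3)), i.e. raised to the 1/3 power.
With the ratio pinned down, the budget gives x_1* = M/(p_1 + p_2·(x_2/x_1)) and x_2* = (x_2/x_1)·x_1*.
Numerically x_2/x_1 = 0.845446, so x_1* = 72/(9.82 + 13·0.845446) = 3.4597.

x_1* = 3.4597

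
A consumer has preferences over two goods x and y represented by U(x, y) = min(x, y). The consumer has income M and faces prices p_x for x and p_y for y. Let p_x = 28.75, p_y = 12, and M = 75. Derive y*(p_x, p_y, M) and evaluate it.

y* = 1.8405

With perfect complements, no substitution: consume in ratio x:y = 1:1.
Budget: p_x·x + p_y·x = M, so (p_x + p_y)·x = M.
Demand: x*(p_x,p_y,M) = M/(p_x + p_y), y* = M/(p_x + p_y).
Here 28.75 + 12 = 40.75, giving y* = 1.8405.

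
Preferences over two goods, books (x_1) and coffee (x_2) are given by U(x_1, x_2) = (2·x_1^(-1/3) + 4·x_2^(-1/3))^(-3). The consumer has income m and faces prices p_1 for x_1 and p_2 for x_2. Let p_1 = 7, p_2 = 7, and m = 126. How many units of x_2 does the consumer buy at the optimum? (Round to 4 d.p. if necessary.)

From the CES first-order condition, (1/2)·(x_2/x_1)^(4/3) = p_1/p_2.
Solve for the ratio: x_2/x_1 = [2·p_1/p_2]^(0.75).
Substitute x_2 = (x_2/x_1)·x_1 into the budget: x_1* = m/(p_1 + p_2·(x_2/x_1)).
Numerically x_2/x_1 = 1.681793, so x_1* = 126/(7 + 7·1.681793) = 6.7119 and x_2* = 1.681793·6.7119 = 11.2881.

x_2* = 11.2881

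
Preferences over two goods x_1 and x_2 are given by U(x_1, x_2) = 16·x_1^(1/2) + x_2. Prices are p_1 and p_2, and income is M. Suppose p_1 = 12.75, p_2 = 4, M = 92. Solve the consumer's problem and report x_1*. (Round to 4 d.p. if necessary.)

MU_x_1 = 8/√x_1, MU_x_2 = 1. Tangency: 8/√x_1 = p_1/p_2.
Thus x_1* = (8·p_2/p_1)² — independent of M — with the rest of income spent on x_2.
Plugging in: x_1* = (8·4/12.75)² = 6.2991.

x_1* = 6.2991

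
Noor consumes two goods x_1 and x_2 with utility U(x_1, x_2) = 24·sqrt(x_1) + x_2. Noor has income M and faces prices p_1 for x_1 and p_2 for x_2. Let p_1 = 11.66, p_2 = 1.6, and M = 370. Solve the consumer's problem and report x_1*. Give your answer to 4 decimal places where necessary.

x_1* = 2.7115

Utility is quasi-linear in x_2; the FOC for x_1 is 12/√x_1 = p_1/p_2.
Thus x_1* = (12·p_2/p_1)² — independent of M — with the rest of income spent on x_2.
Plugging in: x_1* = (12·1.6/11.66)² = 2.7115.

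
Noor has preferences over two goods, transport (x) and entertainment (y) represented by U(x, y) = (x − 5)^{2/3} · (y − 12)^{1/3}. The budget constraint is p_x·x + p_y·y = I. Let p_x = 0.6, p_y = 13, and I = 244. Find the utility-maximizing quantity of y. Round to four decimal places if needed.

y* = 14.1795

Let x' = x−5, y' = y−12. MRS = 2·y'/x' = p_x/p_y.
After buying the subsistence bundle (5, 12), a share 2/3 of the remaining income goes to x: x* = 5 + 2/3·(I − 5p_x − 12p_y)/p_x.
Discretionary income = 244 − 5·0.6 − 12·13 = 85; y* = 12 + 1/3·85/13 = 14.1795.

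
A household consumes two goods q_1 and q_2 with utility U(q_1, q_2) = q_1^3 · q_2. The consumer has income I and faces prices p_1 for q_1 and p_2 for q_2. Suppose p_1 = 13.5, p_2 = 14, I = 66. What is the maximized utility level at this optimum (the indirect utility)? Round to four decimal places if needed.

V = 58.0992

At p_1=13.5, p_2=14, I=66: q_1* = 0.75·66/13.5 = 3.6667, q_2* = 1.1786.
Utility at the optimum: U(3.6667, 1.1786) = 58.0992.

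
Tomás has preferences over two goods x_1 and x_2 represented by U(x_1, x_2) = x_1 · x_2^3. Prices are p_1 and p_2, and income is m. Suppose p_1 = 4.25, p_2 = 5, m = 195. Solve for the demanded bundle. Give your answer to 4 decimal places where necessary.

x_1* = 11.4706, x_2* = 29.25

The MRS is (1/3)·x_2/x_1. Set MRS = p_1/p_2.
Rearranging, p_2·x_2 = 3·p_1·x_1. Substituting into the budget gives p_1·x_1·(1 + 3) = m.
Demand: x_1*(p_1,p_2,m) = 0.25·m/p_1 and x_2* = 0.75·m/p_2.
At p_1=4.25, p_2=5, m=195: x_1* = 0.25·195/4.25 = 11.4706, x_2* = 29.25.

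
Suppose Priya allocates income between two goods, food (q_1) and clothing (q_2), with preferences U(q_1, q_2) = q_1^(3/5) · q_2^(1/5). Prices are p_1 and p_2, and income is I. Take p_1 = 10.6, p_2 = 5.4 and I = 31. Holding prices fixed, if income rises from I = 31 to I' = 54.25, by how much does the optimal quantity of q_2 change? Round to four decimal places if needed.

Δq_2* = 1.0764

Demand: q_1*(p_1,p_2,I) = 0.75·I/p_1 and q_2* = 0.25·I/p_2.
At p_1=10.6, p_2=5.4, I=31: q_2* = 0.25·31/5.4 = 1.4352.
At I' = 54.25: q_2* = 2.5116. Change: 2.5116 − 1.4352 = 1.0764.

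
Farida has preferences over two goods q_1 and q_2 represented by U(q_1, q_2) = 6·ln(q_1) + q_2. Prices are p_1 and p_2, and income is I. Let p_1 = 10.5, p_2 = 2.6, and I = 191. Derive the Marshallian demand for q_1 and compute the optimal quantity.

q_1* = 1.4857

MU_q_1 = 6/q_1, MU_q_2 = 1. Tangency: 6/q_1 = p_1/p_2.
So q_1*(p_1,p_2) = 6·p_2/p_1, independent of income; and q_2* = (I − 6·p_2)/p_2.
At the given prices: q_1* = 6·2.6/10.5 = 1.4857.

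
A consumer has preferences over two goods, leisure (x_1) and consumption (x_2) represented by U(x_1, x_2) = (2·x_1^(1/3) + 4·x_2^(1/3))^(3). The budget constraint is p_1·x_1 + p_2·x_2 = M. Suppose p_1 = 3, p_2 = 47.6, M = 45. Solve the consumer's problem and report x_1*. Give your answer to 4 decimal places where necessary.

x_1* = 8.7716

Substitute x_2 = (x_2/x_1)·x_1 into the budget: x_1* = M/(p_1 + p_2·(x_2/x_1)).
Numerically x_2/x_1 = 0.044752, so x_1* = 45/(3 + 47.6·0.044752) = 8.7716.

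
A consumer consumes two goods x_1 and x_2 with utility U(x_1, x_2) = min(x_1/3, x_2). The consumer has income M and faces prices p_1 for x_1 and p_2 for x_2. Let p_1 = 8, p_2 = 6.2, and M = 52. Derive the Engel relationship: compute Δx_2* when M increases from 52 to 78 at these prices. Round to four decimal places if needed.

Leontief preferences: the optimum is at the kink where x_1/3 = x_2/1, i.e. x_2 = (1/3)·x_1.
Budget: p_1·x_1 + p_2·(1/3)·x_1 = M, so (3·p_1 + p_2)·x_1 = 3·M.
Demand: x_1*(p_1,p_2,M) = 3·M/(3·p_1 + p_2), x_2* = M/(3·p_1 + p_2).
Here 3·8 + 6.2 = 30.2, giving x_2* = 1.7219.
At M' = 78: x_2* = 2.5828. Change: 2.5828 − 1.7219 = 0.8609.

Δx_2* = 0.8609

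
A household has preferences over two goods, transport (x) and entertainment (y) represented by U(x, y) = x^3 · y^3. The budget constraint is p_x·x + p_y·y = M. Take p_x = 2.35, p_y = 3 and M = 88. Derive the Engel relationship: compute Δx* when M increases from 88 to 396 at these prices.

Δx* = 65.5319

MU_x/MU_y = (3·y)/(3·x); tangency sets this equal to p_x/p_y.
Rearranging, p_y·y = p_x·x. Substituting into the budget gives p_x·x·(1 + 1) = M.
Demand: x*(p_x,p_y,M) = 0.5·M/p_x and y* = 0.5·M/p_y.
At p_x=2.35, p_y=3, M=88: x* = 0.5·88/2.35 = 18.7234.
At M' = 396: x* = 84.2553. Change: 84.2553 − 18.7234 = 65.5319.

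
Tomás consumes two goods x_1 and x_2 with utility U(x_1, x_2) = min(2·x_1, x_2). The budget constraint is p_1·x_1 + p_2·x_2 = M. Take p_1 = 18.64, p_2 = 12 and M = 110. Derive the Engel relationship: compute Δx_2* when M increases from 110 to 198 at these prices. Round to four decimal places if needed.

Leontief preferences: the optimum is at the kink where x_1/1 = x_2/2, i.e. x_2 = 2·x_1.
Budget: p_1·x_1 + p_2·2·x_1 = M, so (p_1 + 2·p_2)·x_1 = M.
Demand: x_1*(p_1,p_2,M) = M/(p_1 + 2·p_2), x_2* = 2·M/(p_1 + 2·p_2).
Here 18.64 + 2·12 = 42.64, giving x_2* = 5.1595.
At M' = 198: x_2* = 9.2871. Change: 9.2871 − 5.1595 = 4.1276.

Δx_2* = 4.1276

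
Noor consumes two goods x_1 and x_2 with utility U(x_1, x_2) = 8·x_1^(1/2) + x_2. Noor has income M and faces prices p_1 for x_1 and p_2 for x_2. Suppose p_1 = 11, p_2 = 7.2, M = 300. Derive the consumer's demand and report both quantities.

MU_x_1 = 4/√x_1, MU_x_2 = 1. Tangency: 4/√x_1 = p_1/p_2.
Solve: √x_1 = 4·p_2/p_1, so x_1*(p_1,p_2) = (4·p_2/p_1)², and x_2* = (M − p_1·x_1*)/p_2.
Plugging in: x_1* = (4·7.2/11)² = 6.8549, x_2* = 31.1939.

x_1* = 6.8549, x_2* = 31.1939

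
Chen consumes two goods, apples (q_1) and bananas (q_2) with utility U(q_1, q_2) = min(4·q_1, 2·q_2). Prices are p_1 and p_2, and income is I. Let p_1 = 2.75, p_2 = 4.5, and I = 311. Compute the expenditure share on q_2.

With perfect complements, no substitution: consume in ratio q_1:q_2 = 2:4.
Budget: p_1·q_1 + p_2·2·q_1 = I, so (2·p_1 + 4·p_2)·q_1 = 2·I.
Demand: q_1*(p_1,p_2,I) = 2·I/(2·p_1 + 4·p_2), q_2* = 4·I/(2·p_1 + 4·p_2).
Here 2·2.75 + 4·4.5 = 23.5, giving q_1* = 26.4681 and q_2* = 52.9362.
Expenditure on q_2: 4.5·52.9362 = 238.2128; share = 0.766.

share on q_2 = 0.766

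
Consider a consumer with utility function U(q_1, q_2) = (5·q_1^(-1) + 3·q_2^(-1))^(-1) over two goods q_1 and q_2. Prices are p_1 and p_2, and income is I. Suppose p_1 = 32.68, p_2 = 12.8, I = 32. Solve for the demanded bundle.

MU_q_1 ∝ 5·q_1^(-2), MU_q_2 ∝ 3·q_2^(-2), so MRS = (5/3)·(q_2/q_1)^(2) = p_1/p_2.
Solve for the ratio: q_2/q_1 = [(3/5)·p_1/p_2]^(0.5).
With the ratio pinned down, the budget gives q_1* = I/(p_1 + p_2·(q_2/q_1)) and q_2* = (q_2/q_1)·q_1*.
Numerically q_2/q_1 = 1.237689, so q_1* = 32/(32.68 + 12.8·1.237689) = 0.6595 and q_2* = 1.237689·0.6595 = 0.8162.

q_1* = 0.6595, q_2* = 0.8162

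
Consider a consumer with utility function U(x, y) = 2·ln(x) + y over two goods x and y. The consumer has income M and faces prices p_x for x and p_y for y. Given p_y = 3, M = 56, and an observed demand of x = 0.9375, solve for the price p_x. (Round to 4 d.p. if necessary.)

MU_x = 2/x, MU_y = 1. Tangency: 2/x = p_x/p_y.
So x*(p_x,p_y) = 2·p_y/p_x, independent of income; and y* = (M − 2·p_y)/p_y.
Set x* = 0.9375 in the demand function and solve for p_x: p_x = 6.4.

p_x = 6.4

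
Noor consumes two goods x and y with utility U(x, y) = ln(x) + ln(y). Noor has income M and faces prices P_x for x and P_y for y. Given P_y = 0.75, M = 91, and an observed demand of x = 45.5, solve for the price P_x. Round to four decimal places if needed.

The MRS is y/x. Set MRS = P_x/P_y.
Rearranging, P_y·y = P_x·x. Substituting into the budget gives P_x·x·(1 + 1) = M.
Demand: x*(P_x,P_y,M) = 0.5·M/P_x and y* = 0.5·M/P_y.
Set x* = 45.5 in the demand function and solve for P_x: P_x = 1.

P_x = 1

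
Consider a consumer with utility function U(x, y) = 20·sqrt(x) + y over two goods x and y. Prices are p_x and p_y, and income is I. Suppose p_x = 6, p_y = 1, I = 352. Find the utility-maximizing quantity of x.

Set MRS = p_x/p_y: 10·x^(−1/2) = p_x/p_y.
Solve: √x = 10·p_y/p_x, so x*(p_x,p_y) = (10·p_y/p_x)², and y* = (I − p_x·x*)/p_y.
Plugging in: x* = (10·1/6)² = 2.7778.

x* = 2.7778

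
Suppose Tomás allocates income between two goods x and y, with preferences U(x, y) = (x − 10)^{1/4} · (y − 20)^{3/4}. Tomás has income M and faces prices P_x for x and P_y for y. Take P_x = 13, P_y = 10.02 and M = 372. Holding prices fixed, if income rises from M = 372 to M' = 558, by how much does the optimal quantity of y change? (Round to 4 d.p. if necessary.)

Δy* = 13.9222

This is Cobb-Douglas in (x−10, y−20): tangency gives 0.25·P_y·(y−20) = 0.75·P_x·(x−10).
Substituting into the budget: x* = 10 + 0.25·(M − 10·P_x − 20·P_y)/P_x, and y* = 20 + 0.75·(…)/P_y.
Discretionary income = 372 − 10·13 − 20·10.02 = 41.6; y* = 20 + 0.75·41.6/10.02 = 23.1138.
At M' = 558: y* = 37.0359. Change: 37.0359 − 23.1138 = 13.9222.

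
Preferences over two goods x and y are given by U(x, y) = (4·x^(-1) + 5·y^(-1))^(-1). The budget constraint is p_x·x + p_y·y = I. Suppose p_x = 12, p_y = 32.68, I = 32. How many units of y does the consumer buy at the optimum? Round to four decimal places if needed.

From the CES first-order condition, (4/5)·(y/x)^(2) = p_x/p_y.
Solve for the ratio: y/x = [(5/4)·p_x/p_y]^(0.5).
Substitute y = (y/x)·x into the budget: x* = I/(p_x + p_y·(y/x)).
Numerically y/x = 0.677493, so x* = 32/(12 + 32.68·0.677493) = 0.9373 and y* = 0.677493·0.9373 = 0.635.

y* = 0.635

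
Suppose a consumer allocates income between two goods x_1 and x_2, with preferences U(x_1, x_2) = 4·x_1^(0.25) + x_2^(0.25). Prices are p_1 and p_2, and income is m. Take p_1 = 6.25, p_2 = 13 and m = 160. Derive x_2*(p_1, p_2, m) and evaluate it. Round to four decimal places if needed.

x_2* = 1.3517

With the ratio pinned down, the budget gives x_1* = m/(p_1 + p_2·(x_2/x_1)) and x_2* = (x_2/x_1)·x_1*.
Numerically x_2/x_1 = 0.059316, so x_1* = 160/(6.25 + 13·0.059316) = 22.7884 and x_2* = 0.059316·22.7884 = 1.3517.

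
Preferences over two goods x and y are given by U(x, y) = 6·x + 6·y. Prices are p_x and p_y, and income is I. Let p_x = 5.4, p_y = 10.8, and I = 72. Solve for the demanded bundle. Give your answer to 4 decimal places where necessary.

Linear utility — the consumer picks whichever good has higher MU/price: 6/5.4 = 1.1111 vs 6/10.8 = 0.5556.
x gives more utility per dollar, so spend all income on x: x* = I/p_x, y* = 0.
Numerically: x* = 13.3333, y* = 0.

x* = 13.3333, y* = 0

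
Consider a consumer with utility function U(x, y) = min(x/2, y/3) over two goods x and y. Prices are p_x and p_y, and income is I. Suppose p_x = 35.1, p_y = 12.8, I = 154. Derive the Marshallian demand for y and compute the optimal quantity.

y* = 4.2541

Leontief preferences: the optimum is at the kink where x/2 = y/3, i.e. y = (3/2)·x.
Budget: p_x·x + p_y·(3/2)·x = I, so (2·p_x + 3·p_y)·x = 2·I.
Demand: x*(p_x,p_y,I) = 2·I/(2·p_x + 3·p_y), y* = 3·I/(2·p_x + 3·p_y).
Here 2·35.1 + 3·12.8 = 108.6, giving y* = 4.2541.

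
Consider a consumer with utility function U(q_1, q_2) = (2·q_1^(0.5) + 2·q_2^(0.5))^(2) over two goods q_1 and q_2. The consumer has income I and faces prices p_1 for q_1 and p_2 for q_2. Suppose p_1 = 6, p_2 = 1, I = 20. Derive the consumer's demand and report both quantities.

MU_q_1 ∝ 2·q_1^(-0.5), MU_q_2 ∝ 2·q_2^(-0.5), so MRS = (q_2/q_1)^(0.5) = p_1/p_2.
Hence q_2/q_1 = (p_1/p_2)^(1/(0.5)), i.e. raised to the 2 power.
Substitute q_2 = (q_2/q_1)·q_1 into the budget: q_1* = I/(p_1 + p_2·(q_2/q_1)).
Numerically q_2/q_1 = 36, so q_1* = 20/(6 + 1·36) = 0.4762 and q_2* = 36·0.4762 = 17.1429.

q_1* = 0.4762, q_2* = 17.1429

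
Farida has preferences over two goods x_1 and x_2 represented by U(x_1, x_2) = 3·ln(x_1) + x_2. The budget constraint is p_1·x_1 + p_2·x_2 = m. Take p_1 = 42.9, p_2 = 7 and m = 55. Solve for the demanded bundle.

MU_x_1 = 3/x_1, MU_x_2 = 1. Tangency: 3/x_1 = p_1/p_2.
So x_1*(p_1,p_2) = 3·p_2/p_1, independent of income; and x_2* = (m − 3·p_2)/p_2.
At the given prices: x_1* = 3·7/42.9 = 0.4895, and x_2* = 4.8571.

x_1* = 0.4895, x_2* = 4.8571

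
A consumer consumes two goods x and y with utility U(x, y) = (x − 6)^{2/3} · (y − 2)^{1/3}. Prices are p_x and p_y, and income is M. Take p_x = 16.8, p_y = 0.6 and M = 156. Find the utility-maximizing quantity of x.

Discretionary income = 156 − 6·16.8 − 2·0.6 = 54; x* = 6 + 2/3·54/16.8 = 8.1429.

x* = 8.1429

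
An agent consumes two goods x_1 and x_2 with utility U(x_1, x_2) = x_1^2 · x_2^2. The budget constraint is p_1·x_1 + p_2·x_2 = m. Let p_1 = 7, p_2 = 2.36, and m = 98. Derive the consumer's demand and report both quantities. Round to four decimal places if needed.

Tangency: MRS = x_2/x_1 = p_1/p_2.
Rearranging, p_2·x_2 = p_1·x_1. Substituting into the budget gives p_1·x_1·(1 + 1) = m.
Demand: x_1*(p_1,p_2,m) = 0.5·m/p_1 and x_2* = 0.5·m/p_2.
At p_1=7, p_2=2.36, m=98: x_1* = 0.5·98/7 = 7, x_2* = 20.7627.

x_1* = 7, x_2* = 20.7627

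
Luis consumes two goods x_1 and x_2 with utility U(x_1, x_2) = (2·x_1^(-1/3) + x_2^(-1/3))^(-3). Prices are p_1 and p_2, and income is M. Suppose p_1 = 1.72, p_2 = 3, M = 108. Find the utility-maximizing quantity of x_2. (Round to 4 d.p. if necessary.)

x_2* = 14.6137

Numerically x_2/x_1 = 0.391772, so x_1* = 108/(1.72 + 3·0.391772) = 37.3016 and x_2* = 0.391772·37.3016 = 14.6137.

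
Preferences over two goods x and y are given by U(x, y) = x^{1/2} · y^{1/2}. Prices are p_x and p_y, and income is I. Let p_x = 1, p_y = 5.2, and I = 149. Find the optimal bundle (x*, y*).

Tangency: MRS = y/x = p_x/p_y.
So 0.5·p_y·y = 0.5·p_x·x; combined with the budget, a share 0.5 of income goes to x.
Demand: x*(p_x,p_y,I) = 0.5·I/p_x and y* = 0.5·I/p_y.
At p_x=1, p_y=5.2, I=149: x* = 0.5·149/1 = 74.5, y* = 14.3269.

x* = 74.5, y* = 14.3269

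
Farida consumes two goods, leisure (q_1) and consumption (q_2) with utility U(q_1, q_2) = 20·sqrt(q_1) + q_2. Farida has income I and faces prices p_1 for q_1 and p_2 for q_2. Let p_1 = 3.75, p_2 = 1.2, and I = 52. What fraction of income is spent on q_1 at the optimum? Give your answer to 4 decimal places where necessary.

share on q_1 = 0.7385

Utility is quasi-linear in q_2; the FOC for q_1 is 10/√q_1 = p_1/p_2.
Solve: √q_1 = 10·p_2/p_1, so q_1*(p_1,p_2) = (10·p_2/p_1)², and q_2* = (I − p_1·q_1*)/p_2.
Plugging in: q_1* = (10·1.2/3.75)² = 10.24, q_2* = 11.3333.
Expenditure on q_1: 3.75·10.24 = 38.4; share = 0.7385.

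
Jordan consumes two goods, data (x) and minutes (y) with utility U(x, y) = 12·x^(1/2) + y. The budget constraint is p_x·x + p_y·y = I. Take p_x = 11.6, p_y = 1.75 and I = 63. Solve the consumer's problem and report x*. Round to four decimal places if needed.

Plugging in: x* = (6·1.75/11.6)² = 0.8193.

x* = 0.8193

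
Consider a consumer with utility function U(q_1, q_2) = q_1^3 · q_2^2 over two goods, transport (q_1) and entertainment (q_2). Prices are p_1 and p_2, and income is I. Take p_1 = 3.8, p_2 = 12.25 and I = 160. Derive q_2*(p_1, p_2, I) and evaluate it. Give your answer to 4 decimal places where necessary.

q_2* = 5.2245

MU_q_1/MU_q_2 = (3·q_2)/(2·q_1); tangency sets this equal to p_1/p_2.
So 3·p_2·q_2 = 2·p_1·q_1; combined with the budget, a share 0.6 of income goes to q_1.
Demand: q_1*(p_1,p_2,I) = 0.6·I/p_1 and q_2* = 0.4·I/p_2.
At p_1=3.8, p_2=12.25, I=160: q_2* = 0.4·160/12.25 = 5.2245.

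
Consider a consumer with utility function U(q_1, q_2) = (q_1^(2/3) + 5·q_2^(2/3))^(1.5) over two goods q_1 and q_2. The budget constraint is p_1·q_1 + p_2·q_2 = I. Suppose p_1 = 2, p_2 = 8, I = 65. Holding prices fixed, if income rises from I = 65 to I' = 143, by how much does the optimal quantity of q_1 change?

Δq_1* = 4.4255

MRS = MU_q_1/MU_q_2 = (1/5)·(q_2/q_1)^(1/3). Set equal to p_1/p_2.
Solve for the ratio: q_2/q_1 = [5·p_1/p_2]^(3).
Substitute q_2 = (q_2/q_1)·q_1 into the budget: q_1* = I/(p_1 + p_2·(q_2/q_1)).
Numerically q_2/q_1 = 1.953125, so q_1* = 65/(2 + 8·1.953125) = 3.6879.
At I' = 143: q_1* = 8.1135. Change: 8.1135 − 3.6879 = 4.4255.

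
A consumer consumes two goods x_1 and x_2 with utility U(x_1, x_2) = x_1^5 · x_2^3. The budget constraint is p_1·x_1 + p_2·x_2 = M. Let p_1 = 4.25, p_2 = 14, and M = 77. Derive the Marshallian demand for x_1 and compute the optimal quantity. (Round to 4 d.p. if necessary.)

MU_x_1/MU_x_2 = (5·x_2)/(3·x_1); tangency sets this equal to p_1/p_2.
So 5·p_2·x_2 = 3·p_1·x_1; combined with the budget, a share 0.625 of income goes to x_1.
Demand: x_1*(p_1,p_2,M) = 0.625·M/p_1 and x_2* = 0.375·M/p_2.
At p_1=4.25, p_2=14, M=77: x_1* = 0.625·77/4.25 = 11.3235.

x_1* = 11.3235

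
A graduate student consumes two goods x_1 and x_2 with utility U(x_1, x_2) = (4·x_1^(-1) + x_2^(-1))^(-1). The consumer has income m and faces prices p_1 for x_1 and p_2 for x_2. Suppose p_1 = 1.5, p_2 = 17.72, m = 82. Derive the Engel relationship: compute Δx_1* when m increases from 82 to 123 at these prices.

Δx_1* = 10.0545

MU_x_1 ∝ 4·x_1^(-2), MU_x_2 ∝ x_2^(-2), so MRS = 4·(x_2/x_1)^(2) = p_1/p_2.
Hence x_2/x_1 = ((1/4)·p_1/p_2)^(1/(2)), i.e. raised to the 0.5 power.
Substitute x_2 = (x_2/x_1)·x_1 into the budget: x_1* = m/(p_1 + p_2·(x_2/x_1)).
Numerically x_2/x_1 = 0.145473, so x_1* = 82/(1.5 + 17.72·0.145473) = 20.1089.
At m' = 123: x_1* = 30.1634. Change: 30.1634 − 20.1089 = 10.0545.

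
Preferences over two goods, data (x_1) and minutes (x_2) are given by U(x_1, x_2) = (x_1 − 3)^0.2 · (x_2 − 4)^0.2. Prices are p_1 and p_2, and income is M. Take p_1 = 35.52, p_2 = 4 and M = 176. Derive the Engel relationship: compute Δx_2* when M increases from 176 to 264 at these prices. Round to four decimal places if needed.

Let x_1' = x_1−3, x_2' = x_2−4. MRS = x_2'/x_1' = p_1/p_2.
After buying the subsistence bundle (3, 4), a share 0.5 of the remaining income goes to x_1: x_1* = 3 + 0.5·(M − 3p_1 − 4p_2)/p_1.
Discretionary income = 176 − 3·35.52 − 4·4 = 53.44; x_2* = 4 + 0.5·53.44/4 = 10.68.
At M' = 264: x_2* = 21.68. Change: 21.68 − 10.68 = 11.

Δx_2* = 11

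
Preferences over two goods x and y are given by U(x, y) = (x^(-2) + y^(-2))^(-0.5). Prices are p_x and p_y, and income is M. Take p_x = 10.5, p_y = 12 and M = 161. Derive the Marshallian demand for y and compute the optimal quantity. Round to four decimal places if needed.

y* = 7.0067

From the CES first-order condition, (y/x)^(3) = p_x/p_y.
Solve for the ratio: y/x = [p_x/p_y]^(1/3).
Substitute y = (y/x)·x into the budget: x* = M/(p_x + p_y·(y/x)).
Numerically y/x = 0.956466, so x* = 161/(10.5 + 12·0.956466) = 7.3256 and y* = 0.956466·7.3256 = 7.0067.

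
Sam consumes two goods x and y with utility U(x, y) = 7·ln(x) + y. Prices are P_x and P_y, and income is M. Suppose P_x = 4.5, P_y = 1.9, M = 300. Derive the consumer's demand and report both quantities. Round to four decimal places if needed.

x* = 2.9556, y* = 150.8947

MU_x = 7/x, MU_y = 1. Tangency: 7/x = P_x/P_y.
So x*(P_x,P_y) = 7·P_y/P_x, independent of income; and y* = (M − 7·P_y)/P_y.
At the given prices: x* = 7·1.9/4.5 = 2.9556, and y* = 150.8947.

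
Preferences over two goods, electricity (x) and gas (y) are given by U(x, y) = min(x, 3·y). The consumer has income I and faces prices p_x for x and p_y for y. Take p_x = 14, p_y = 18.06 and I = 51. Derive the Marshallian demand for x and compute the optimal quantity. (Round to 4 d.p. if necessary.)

x* = 2.5475

With perfect complements, no substitution: consume in ratio x:y = 3:1.
Budget: p_x·x + p_y·(1/3)·x = I, so (3·p_x + p_y)·x = 3·I.
Demand: x*(p_x,p_y,I) = 3·I/(3·p_x + p_y), y* = I/(3·p_x + p_y).
Here 3·14 + 18.06 = 60.06, giving x* = 2.5475.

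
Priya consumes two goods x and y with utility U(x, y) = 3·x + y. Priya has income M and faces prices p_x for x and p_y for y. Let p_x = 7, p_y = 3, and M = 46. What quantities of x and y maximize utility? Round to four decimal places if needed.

x* = 6.5714, y* = 0

Perfect substitutes: compare marginal utility per dollar. 3/p_x vs 1/p_y → 0.4286 vs 0.3333.
x gives more utility per dollar, so spend all income on x: x* = M/p_x, y* = 0.
Numerically: x* = 6.5714, y* = 0.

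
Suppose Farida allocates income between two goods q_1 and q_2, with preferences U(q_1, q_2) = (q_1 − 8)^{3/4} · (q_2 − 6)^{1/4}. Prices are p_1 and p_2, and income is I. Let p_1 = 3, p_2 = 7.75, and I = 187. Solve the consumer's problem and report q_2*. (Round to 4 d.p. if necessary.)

Discretionary income = 187 − 8·3 − 6·7.75 = 116.5; q_2* = 6 + 0.25·116.5/7.75 = 9.7581.

q_2* = 9.7581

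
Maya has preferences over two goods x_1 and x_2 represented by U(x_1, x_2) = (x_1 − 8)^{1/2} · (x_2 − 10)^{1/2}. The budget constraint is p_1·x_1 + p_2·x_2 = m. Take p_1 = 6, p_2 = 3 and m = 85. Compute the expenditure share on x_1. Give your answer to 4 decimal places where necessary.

share on x_1 = 0.6059

Discretionary income = 85 − 8·6 − 10·3 = 7; x_1* = 8 + 0.5·7/6 = 8.5833; x_2* = 10 + 0.5·7/3 = 11.1667.
Expenditure on x_1: 6·8.5833 = 51.5; share = 0.6059.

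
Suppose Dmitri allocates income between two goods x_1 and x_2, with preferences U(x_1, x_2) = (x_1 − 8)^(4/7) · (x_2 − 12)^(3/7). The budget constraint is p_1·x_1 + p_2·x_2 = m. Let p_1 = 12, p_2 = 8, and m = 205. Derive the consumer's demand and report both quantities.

x_1* = 8.619, x_2* = 12.6964

MRS = (4/3)·(x_2−12)/(x_1−8). Tangency with p_1/p_2 gives x_2−12 = (3/4)·(p_1/p_2)·(x_1−8).
Substituting into the budget: x_1* = 8 + 4/7·(m − 8·p_1 − 12·p_2)/p_1, and x_2* = 12 + 3/7·(…)/p_2.
Discretionary income = 205 − 8·12 − 12·8 = 13; x_1* = 8 + 4/7·13/12 = 8.619; x_2* = 12 + 3/7·13/8 = 12.6964.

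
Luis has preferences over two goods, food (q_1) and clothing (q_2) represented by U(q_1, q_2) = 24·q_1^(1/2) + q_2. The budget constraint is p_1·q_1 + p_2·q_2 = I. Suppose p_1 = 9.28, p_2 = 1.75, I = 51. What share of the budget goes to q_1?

Utility is quasi-linear in q_2; the FOC for q_1 is 12/√q_1 = p_1/p_2.
Solve: √q_1 = 12·p_2/p_1, so q_1*(p_1,p_2) = (12·p_2/p_1)², and q_2* = (I − p_1·q_1*)/p_2.
Plugging in: q_1* = (12·1.75/9.28)² = 5.1209, q_2* = 1.9877.
Expenditure on q_1: 9.28·5.1209 = 47.5216; share = 0.9318.

share on q_1 = 0.9318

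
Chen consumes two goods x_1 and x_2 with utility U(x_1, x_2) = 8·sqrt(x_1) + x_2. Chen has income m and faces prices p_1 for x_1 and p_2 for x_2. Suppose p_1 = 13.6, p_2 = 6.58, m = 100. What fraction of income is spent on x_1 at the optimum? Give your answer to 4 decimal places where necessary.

share on x_1 = 0.5094

Solve: √x_1 = 4·p_2/p_1, so x_1*(p_1,p_2) = (4·p_2/p_1)², and x_2* = (m − p_1·x_1*)/p_2.
Plugging in: x_1* = (4·6.58/13.6)² = 3.7454, x_2* = 7.4564.
Expenditure on x_1: 13.6·3.7454 = 50.9369; share = 0.5094.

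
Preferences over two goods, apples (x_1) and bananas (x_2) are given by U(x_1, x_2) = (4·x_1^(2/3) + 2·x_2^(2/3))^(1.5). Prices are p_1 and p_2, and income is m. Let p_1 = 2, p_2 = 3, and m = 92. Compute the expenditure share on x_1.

From the CES first-order condition, 2·(x_2/x_1)^(1/3) = p_1/p_2.
Hence x_2/x_1 = ((1/2)·p_1/p_2)^(1/(1/3)), i.e. raised to the 3 power.
Substitute x_2 = (x_2/x_1)·x_1 into the budget: x_1* = m/(p_1 + p_2·(x_2/x_1)).
Numerically x_2/x_1 = 0.037037, so x_1* = 92/(2 + 3·0.037037) = 43.5789 and x_2* = 0.037037·43.5789 = 1.614.
Expenditure on x_1: 2·43.5789 = 87.1579; share = 0.9474.

share on x_1 = 0.9474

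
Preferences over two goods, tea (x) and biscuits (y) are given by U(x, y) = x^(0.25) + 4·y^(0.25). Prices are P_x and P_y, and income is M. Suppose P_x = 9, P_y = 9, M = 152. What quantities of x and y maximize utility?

x* = 2.2979, y* = 14.591

MRS = MU_x/MU_y = (1/4)·(y/x)^(0.75). Set equal to P_x/P_y.
Hence y/x = (4·P_x/P_y)^(1/(0.75)), i.e. raised to the 4/3 power.
Substitute y = (y/x)·x into the budget: x* = M/(P_x + P_y·(y/x)).
Numerically y/x = 6.349604, so x* = 152/(9 + 9·6.349604) = 2.2979 and y* = 6.349604·2.2979 = 14.591.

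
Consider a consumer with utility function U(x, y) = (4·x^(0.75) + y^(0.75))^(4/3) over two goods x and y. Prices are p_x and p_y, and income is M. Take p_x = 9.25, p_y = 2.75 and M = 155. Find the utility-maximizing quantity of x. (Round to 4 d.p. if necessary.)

x* = 14.5881

MRS = MU_x/MU_y = 4·(y/x)^(0.25). Set equal to p_x/p_y.
Hence y/x = ((1/4)·p_x/p_y)^(1/(0.25)), i.e. raised to the 4 power.
With the ratio pinned down, the budget gives x* = M/(p_x + p_y·(y/x)) and y* = (y/x)·x*.
Numerically y/x = 0.50003, so x* = 155/(9.25 + 2.75·0.50003) = 14.5881.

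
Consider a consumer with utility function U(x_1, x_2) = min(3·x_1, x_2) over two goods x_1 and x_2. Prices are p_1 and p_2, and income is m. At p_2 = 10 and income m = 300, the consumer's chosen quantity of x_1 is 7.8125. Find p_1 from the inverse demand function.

Leontief preferences: the optimum is at the kink where x_1/1 = x_2/3, i.e. x_2 = 3·x_1.
Budget: p_1·x_1 + p_2·3·x_1 = m, so (p_1 + 3·p_2)·x_1 = m.
Demand: x_1*(p_1,p_2,m) = m/(p_1 + 3·p_2), x_2* = 3·m/(p_1 + 3·p_2).
Set x_1* = 7.8125 in the demand function and solve for p_1: p_1 = 8.4.

p_1 = 8.4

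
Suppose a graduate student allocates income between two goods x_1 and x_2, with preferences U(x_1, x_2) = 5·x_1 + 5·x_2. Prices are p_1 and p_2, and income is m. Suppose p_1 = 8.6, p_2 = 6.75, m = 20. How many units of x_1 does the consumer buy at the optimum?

x_1* = 0

Perfect substitutes: compare marginal utility per dollar. 5/p_1 vs 5/p_2 → 0.5814 vs 0.7407.
x_2 gives more utility per dollar, so spend all income on x_2: x_2* = m/p_2, x_1* = 0.
Numerically: x_1* = 0, x_2* = 2.963.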